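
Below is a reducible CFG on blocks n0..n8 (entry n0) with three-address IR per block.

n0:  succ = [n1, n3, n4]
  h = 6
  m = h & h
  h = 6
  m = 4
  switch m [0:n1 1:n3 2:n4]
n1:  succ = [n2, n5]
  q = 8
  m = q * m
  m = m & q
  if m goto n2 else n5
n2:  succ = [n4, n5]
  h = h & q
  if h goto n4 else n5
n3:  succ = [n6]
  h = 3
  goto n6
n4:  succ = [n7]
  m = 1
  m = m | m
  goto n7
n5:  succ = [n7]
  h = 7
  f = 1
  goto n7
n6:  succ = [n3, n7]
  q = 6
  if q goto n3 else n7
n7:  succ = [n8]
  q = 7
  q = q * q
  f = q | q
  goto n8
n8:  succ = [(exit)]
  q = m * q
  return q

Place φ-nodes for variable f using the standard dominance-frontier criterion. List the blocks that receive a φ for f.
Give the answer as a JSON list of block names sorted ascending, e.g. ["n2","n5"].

Answer: ["n7"]

Analysis:
idom tree: n1←n0 n2←n1 n3←n0 n4←n0 n5←n1 n6←n3 n7←n0 n8←n7
Dom∩ at merges:
  n3: preds {n0,n6}: {n0} ∩ {n0,n3,n6} = {n0}; idom=n0
  n4: preds {n0,n2}: {n0} ∩ {n0,n1,n2} = {n0}; idom=n0
  n5: preds {n1,n2}: {n0,n1} ∩ {n0,n1,n2} = {n0,n1}; idom=n1
  n7: preds {n4,n5,n6}: {n0,n4} ∩ {n0,n1,n5} ∩ {n0,n3,n6} = {n0}; idom=n0

Frontier:
  join n3 pred n0: · stop@n0
  join n3 pred n6: n6→n3 stop@n0
  join n4 pred n0: · stop@n0
  join n4 pred n2: n2→n1 stop@n0
  join n5 pred n1: · stop@n1
  join n5 pred n2: n2 stop@n1
  join n7 pred n4: n4 stop@n0
  join n7 pred n5: n5→n1 stop@n0
  join n7 pred n6: n6→n3 stop@n0
  n0 → ∅
  n1 → {n4,n7}
  n2 → {n4,n5}
  n3 → {n3,n7}
  n4 → {n7}
  n5 → {n7}
  n6 → {n3,n7}
  n7 → ∅
  n8 → ∅

φ for f: defs {n5,n7}
  DF⁺ = {n7}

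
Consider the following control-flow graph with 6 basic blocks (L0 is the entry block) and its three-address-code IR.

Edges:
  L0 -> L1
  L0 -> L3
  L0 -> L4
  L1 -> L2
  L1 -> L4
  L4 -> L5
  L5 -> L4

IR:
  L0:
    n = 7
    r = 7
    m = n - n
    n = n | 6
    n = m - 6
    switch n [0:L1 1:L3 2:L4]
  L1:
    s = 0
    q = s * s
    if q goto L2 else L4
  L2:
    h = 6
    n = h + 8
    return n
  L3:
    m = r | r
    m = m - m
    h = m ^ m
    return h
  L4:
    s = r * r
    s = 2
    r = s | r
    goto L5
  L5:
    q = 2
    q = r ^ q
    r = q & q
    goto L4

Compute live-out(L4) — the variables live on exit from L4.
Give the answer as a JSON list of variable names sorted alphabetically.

Answer: ["r"]

Derivation:
def/use:
  L0: {m,n,r} / ∅
  L1: {q,s} / ∅
  L2: {h,n} / ∅
  L3: {h,m} / {r}
  L4: {r,s} / {r}
  L5: {q,r} / {r}

Live sets:
  live L0: ∅→{r}
  live L1: {r}→{r}
  live L2: ∅→∅
  live L3: {r}→∅
  live L4: {r}→{r}
  live L5: {r}→{r}

live-out(L4) = ["r"]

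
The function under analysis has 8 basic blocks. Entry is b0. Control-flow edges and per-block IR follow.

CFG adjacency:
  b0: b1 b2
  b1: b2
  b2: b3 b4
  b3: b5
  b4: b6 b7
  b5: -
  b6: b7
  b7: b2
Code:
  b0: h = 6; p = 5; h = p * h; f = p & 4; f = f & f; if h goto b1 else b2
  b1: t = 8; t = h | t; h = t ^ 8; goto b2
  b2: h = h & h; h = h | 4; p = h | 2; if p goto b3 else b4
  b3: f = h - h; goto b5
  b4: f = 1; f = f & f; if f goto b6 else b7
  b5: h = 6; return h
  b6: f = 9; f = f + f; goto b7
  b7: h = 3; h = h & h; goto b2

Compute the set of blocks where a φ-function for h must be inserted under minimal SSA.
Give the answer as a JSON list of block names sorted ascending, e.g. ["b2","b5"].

Answer: ["b2"]

Working:
idom tree: b1←b0 b2←b0 b3←b2 b4←b2 b5←b3 b6←b4 b7←b4
Join-block Dom:
  b2: preds {b0,b1,b7}: {b0} ∩ {b0,b1} ∩ {b0,b2,b4,b7} = {b0}; idom=b0
  b7: preds {b4,b6}: {b0,b2,b4} ∩ {b0,b2,b4,b6} = {b0,b2,b4}; idom=b4

DF walk-up:
  join b2 pred b0: · stop@b0
  join b2 pred b1: b1 stop@b0
  join b2 pred b7: b7→b4→b2 stop@b0
  join b7 pred b4: · stop@b4
  join b7 pred b6: b6 stop@b4
  b0 → ∅
  b1 → {b2}
  b2 → {b2}
  b3 → ∅
  b4 → {b2}
  b5 → ∅
  b6 → {b7}
  b7 → {b2}

φ for h: defs {b0,b1,b2,b5,b7}
  DF⁺ = {b2}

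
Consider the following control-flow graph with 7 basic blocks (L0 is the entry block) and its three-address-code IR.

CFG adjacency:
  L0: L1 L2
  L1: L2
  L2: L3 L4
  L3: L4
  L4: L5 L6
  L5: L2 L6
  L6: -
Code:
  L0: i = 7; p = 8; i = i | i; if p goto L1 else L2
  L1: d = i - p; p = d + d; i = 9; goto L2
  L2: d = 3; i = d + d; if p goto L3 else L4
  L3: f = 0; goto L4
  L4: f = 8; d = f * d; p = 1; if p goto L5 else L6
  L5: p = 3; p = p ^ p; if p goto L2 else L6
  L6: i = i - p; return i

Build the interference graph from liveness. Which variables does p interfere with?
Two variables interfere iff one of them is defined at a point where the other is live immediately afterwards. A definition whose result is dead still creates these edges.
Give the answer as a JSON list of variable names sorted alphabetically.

Answer: ["d", "i"]

Working:
def/use:
  L0 def {i,p} use ∅
  L1 def {d,i,p} use {i,p}
  L2 def {d,i} use {p}
  L3 def {f} use ∅
  L4 def {d,f,p} use {d}
  L5 def {p} use ∅
  L6 def {i} use {i,p}

Live sets:
  L0 li=∅ lo={i,p}
  L1 li={i,p} lo={p}
  L2 li={p} lo={d,i}
  L3 li={d,i} lo={d,i}
  L4 li={d,i} lo={i,p}
  L5 li={i} lo={i,p}
  L6 li={i,p} lo=∅

Interference:
  d: {f,i,p}
  f: {d,i}
  i: {d,f,p}
  p: {d,i}

N(p) = ["d", "i"]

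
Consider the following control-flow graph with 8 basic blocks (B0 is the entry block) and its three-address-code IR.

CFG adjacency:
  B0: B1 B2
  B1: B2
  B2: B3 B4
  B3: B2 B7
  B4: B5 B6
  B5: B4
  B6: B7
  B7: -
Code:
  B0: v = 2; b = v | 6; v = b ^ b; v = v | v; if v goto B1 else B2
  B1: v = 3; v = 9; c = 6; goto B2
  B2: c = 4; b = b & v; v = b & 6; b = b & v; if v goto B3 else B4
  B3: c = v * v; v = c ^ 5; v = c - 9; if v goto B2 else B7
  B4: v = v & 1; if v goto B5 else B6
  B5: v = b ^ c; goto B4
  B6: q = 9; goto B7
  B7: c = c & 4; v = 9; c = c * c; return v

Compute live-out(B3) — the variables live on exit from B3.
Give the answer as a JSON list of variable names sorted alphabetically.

Answer: ["b", "c", "v"]

Analysis:
Per-block:
  B0: def={b,v} ue=∅
  B1: def={c,v} ue=∅
  B2: def={b,c,v} ue={b,v}
  B3: def={c,v} ue={v}
  B4: def={v} ue={v}
  B5: def={v} ue={b,c}
  B6: def={q} ue=∅
  B7: def={c,v} ue={c}

Live sets:
  live B0: ∅→{b,v}
  live B1: {b}→{b,v}
  live B2: {b,v}→{b,c,v}
  live B3: {b,v}→{b,c,v}
  live B4: {b,c,v}→{b,c}
  live B5: {b,c}→{b,c,v}
  live B6: {c}→{c}
  live B7: {c}→∅

live-out(B3) = ["b", "c", "v"]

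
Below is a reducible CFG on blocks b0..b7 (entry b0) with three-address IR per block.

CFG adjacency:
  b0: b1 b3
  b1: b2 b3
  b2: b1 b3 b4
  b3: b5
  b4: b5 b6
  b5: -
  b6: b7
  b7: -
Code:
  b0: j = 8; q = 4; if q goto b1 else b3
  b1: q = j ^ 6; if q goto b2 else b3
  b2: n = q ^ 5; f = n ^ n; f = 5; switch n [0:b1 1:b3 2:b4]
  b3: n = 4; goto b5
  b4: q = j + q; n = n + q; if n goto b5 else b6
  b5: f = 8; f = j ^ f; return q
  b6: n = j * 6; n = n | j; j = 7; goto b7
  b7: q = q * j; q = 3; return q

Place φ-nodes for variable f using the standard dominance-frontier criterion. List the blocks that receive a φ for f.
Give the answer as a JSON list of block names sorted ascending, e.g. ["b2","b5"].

idom tree: b1←b0 b2←b1 b3←b0 b4←b2 b5←b0 b6←b4 b7←b6
Join-block Dom:
  b1: preds {b0,b2}: {b0} ∩ {b0,b1,b2} = {b0}; idom=b0
  b3: preds {b0,b1,b2}: {b0} ∩ {b0,b1} ∩ {b0,b1,b2} = {b0}; idom=b0
  b5: preds {b3,b4}: {b0,b3} ∩ {b0,b1,b2,b4} = {b0}; idom=b0

DF derivation:
  b1←b0: walk · to b0
  b1←b2: walk b2→b1 to b0
  b3←b0: walk · to b0
  b3←b1: walk b1 to b0
  b3←b2: walk b2→b1 to b0
  b5←b3: walk b3 to b0
  b5←b4: walk b4→b2→b1 to b0
  b0 → ∅
  b1 → {b1,b3,b5}
  b2 → {b1,b3,b5}
  b3 → {b5}
  b4 → {b5}
  b5 → ∅
  b6 → ∅
  b7 → ∅

φ for f: defs {b2,b5}
  DF⁺ = {b1,b3,b5}

Answer: ["b1", "b3", "b5"]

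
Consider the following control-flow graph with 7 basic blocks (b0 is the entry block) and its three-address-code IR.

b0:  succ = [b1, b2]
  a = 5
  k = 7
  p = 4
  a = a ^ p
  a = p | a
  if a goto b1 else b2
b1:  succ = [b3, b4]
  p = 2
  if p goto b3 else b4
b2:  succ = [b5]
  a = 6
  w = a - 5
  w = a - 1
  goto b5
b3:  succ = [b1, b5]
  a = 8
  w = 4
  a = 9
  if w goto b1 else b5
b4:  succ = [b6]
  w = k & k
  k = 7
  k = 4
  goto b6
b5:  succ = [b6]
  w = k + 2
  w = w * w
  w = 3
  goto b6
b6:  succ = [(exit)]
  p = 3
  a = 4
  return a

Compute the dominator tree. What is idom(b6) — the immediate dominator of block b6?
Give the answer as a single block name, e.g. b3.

idom tree: b1←b0 b2←b0 b3←b1 b4←b1 b5←b0 b6←b0
Dom at joins:
  b1: preds {b0,b3}: {b0} ∩ {b0,b1,b3} = {b0}; idom=b0
  b5: preds {b2,b3}: {b0,b2} ∩ {b0,b1,b3} = {b0}; idom=b0
  b6: preds {b4,b5}: {b0,b1,b4} ∩ {b0,b5} = {b0}; idom=b0

idom(b6) = b0

Answer: b0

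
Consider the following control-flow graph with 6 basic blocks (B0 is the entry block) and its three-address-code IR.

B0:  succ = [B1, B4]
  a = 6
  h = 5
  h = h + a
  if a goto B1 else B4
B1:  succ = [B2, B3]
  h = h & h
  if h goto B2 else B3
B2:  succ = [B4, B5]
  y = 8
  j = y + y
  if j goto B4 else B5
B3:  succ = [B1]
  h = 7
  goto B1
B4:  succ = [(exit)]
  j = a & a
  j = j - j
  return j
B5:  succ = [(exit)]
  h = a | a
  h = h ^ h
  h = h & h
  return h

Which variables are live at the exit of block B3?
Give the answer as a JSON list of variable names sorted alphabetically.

Answer: ["a", "h"]

Derivation:
def/use:
  B0: {a,h} / ∅
  B1: {h} / {h}
  B2: {j,y} / ∅
  B3: {h} / ∅
  B4: {j} / {a}
  B5: {h} / {a}

Live sets:
  B0 li=∅ lo={a,h}
  B1 li={a,h} lo={a}
  B2 li={a} lo={a}
  B3 li={a} lo={a,h}
  B4 li={a} lo=∅
  B5 li={a} lo=∅

live-out(B3) = ["a", "h"]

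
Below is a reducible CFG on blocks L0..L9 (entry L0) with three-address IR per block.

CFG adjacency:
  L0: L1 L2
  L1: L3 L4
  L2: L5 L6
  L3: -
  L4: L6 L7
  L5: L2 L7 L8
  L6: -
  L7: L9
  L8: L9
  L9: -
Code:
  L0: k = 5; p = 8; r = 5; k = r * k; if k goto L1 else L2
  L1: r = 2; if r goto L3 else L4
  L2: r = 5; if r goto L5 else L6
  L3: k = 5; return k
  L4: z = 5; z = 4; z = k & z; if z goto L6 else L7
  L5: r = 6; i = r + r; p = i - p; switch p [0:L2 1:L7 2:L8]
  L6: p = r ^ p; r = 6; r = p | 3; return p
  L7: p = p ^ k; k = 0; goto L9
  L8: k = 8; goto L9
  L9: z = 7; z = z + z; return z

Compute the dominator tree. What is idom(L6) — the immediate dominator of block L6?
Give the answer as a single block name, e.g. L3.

idom tree: L1←L0 L2←L0 L3←L1 L4←L1 L5←L2 L6←L0 L7←L0 L8←L5 L9←L0
Join-block Dom:
  L2: preds {L0,L5}: {L0} ∩ {L0,L2,L5} = {L0}; idom=L0
  L6: preds {L2,L4}: {L0,L2} ∩ {L0,L1,L4} = {L0}; idom=L0
  L7: preds {L4,L5}: {L0,L1,L4} ∩ {L0,L2,L5} = {L0}; idom=L0
  L9: preds {L7,L8}: {L0,L7} ∩ {L0,L2,L5,L8} = {L0}; idom=L0

idom(L6) = L0

Answer: L0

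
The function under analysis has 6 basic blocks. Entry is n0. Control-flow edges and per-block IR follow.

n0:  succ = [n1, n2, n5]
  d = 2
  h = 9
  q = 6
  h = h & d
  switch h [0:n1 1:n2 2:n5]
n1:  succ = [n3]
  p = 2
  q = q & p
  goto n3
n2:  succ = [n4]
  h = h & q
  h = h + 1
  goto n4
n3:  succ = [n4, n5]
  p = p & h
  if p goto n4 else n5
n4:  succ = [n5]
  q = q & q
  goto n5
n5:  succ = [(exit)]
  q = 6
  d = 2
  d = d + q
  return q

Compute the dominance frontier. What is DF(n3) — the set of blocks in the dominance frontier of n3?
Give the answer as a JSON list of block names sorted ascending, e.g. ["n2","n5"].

idom tree: n1←n0 n2←n0 n3←n1 n4←n0 n5←n0
Dom∩ at merges:
  n4: preds {n2,n3}: {n0,n2} ∩ {n0,n1,n3} = {n0}; idom=n0
  n5: preds {n0,n3,n4}: {n0} ∩ {n0,n1,n3} ∩ {n0,n4} = {n0}; idom=n0

DF walk-up:
  n4←n2: walk n2 to n0
  n4←n3: walk n3→n1 to n0
  n5←n0: walk · to n0
  n5←n3: walk n3→n1 to n0
  n5←n4: walk n4 to n0
  DF(n0)=∅
  DF(n1)={n4,n5}
  DF(n2)={n4}
  DF(n3)={n4,n5}
  DF(n4)={n5}
  DF(n5)=∅

DF(n3) = ["n4", "n5"]

Answer: ["n4", "n5"]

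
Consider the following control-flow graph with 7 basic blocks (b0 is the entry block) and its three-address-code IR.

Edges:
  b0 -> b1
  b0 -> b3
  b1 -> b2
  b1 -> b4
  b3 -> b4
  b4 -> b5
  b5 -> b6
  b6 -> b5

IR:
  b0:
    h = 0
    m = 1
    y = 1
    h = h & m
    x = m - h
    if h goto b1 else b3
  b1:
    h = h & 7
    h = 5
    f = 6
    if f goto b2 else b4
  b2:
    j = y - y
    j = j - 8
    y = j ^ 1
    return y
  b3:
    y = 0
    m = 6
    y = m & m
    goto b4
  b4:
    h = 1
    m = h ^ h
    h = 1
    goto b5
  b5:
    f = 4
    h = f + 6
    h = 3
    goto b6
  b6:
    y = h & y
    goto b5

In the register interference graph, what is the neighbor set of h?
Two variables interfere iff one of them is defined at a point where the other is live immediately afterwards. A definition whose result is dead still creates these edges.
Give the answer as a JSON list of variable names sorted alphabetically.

def/use:
  b0 def {h,m,x,y} use ∅
  b1 def {f,h} use {h}
  b2 def {j,y} use {y}
  b3 def {m,y} use ∅
  b4 def {h,m} use ∅
  b5 def {f,h} use ∅
  b6 def {y} use {h,y}

Backward fixpoint:
  b0: in=∅ out={h,y}
  b1: in={h,y} out={y}
  b2: in={y} out=∅
  b3: in=∅ out={y}
  b4: in={y} out={y}
  b5: in={y} out={h,y}
  b6: in={h,y} out={y}

Interfere edges:
  f — {y}
  h — {m,x,y}
  j — ∅
  m — {h,y}
  x — {h,y}
  y — {f,h,m,x}

N(h) = ["m", "x", "y"]

Answer: ["m", "x", "y"]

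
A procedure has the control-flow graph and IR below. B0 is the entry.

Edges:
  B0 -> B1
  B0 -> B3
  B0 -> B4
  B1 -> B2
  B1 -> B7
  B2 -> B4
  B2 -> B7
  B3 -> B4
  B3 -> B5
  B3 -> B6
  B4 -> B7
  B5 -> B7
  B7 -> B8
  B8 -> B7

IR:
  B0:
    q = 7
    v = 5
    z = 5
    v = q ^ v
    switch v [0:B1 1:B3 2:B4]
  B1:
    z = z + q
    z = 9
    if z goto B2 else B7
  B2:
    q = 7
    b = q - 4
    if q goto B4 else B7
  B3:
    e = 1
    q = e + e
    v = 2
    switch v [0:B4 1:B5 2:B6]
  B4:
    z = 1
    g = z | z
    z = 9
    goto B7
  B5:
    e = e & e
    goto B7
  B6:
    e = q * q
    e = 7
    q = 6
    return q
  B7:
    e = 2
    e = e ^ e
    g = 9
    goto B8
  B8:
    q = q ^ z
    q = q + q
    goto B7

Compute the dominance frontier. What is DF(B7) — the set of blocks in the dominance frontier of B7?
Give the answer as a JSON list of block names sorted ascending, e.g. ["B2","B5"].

idom tree: B1←B0 B2←B1 B3←B0 B4←B0 B5←B3 B6←B3 B7←B0 B8←B7
Dom at joins:
  B4: preds {B0,B2,B3}: {B0} ∩ {B0,B1,B2} ∩ {B0,B3} = {B0}; idom=B0
  B7: preds {B1,B2,B4,B5,B8}: {B0,B1} ∩ {B0,B1,B2} ∩ {B0,B4} ∩ {B0,B3,B5} ∩ {B0,B7,B8} = {B0}; idom=B0

DF walk-up:
  join B4 pred B0: · stop@B0
  join B4 pred B2: B2→B1 stop@B0
  join B4 pred B3: B3 stop@B0
  join B7 pred B1: B1 stop@B0
  join B7 pred B2: B2→B1 stop@B0
  join B7 pred B4: B4 stop@B0
  join B7 pred B5: B5→B3 stop@B0
  join B7 pred B8: B8→B7 stop@B0
  B0: DF=∅
  B1: DF={B4,B7}
  B2: DF={B4,B7}
  B3: DF={B4,B7}
  B4: DF={B7}
  B5: DF={B7}
  B6: DF=∅
  B7: DF={B7}
  B8: DF={B7}

DF(B7) = ["B7"]

Answer: ["B7"]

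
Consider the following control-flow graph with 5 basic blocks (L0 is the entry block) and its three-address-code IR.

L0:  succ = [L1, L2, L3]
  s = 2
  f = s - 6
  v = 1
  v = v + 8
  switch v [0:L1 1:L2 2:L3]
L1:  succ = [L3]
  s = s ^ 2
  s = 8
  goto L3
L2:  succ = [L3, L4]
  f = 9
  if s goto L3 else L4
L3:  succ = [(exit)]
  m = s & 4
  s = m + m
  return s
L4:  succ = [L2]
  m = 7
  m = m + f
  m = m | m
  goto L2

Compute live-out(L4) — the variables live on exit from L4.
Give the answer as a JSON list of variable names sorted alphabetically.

Answer: ["s"]

Working:
def/use:
  L0 def {f,s,v} use ∅
  L1 def {s} use {s}
  L2 def {f} use {s}
  L3 def {m,s} use {s}
  L4 def {m} use {f}

Live sets:
  live L0: ∅→{s}
  live L1: {s}→{s}
  live L2: {s}→{f,s}
  live L3: {s}→∅
  live L4: {f,s}→{s}

live-out(L4) = ["s"]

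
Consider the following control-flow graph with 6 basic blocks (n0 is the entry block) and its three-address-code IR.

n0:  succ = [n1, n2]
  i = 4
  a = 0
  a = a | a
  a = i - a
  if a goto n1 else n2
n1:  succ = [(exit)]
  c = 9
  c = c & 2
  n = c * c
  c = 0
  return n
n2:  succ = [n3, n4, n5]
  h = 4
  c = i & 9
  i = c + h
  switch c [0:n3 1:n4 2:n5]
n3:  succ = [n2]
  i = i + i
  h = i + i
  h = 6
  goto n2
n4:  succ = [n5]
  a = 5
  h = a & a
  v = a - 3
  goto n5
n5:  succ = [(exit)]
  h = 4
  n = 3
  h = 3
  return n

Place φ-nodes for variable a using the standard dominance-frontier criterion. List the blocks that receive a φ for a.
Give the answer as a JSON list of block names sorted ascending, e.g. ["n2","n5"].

Answer: ["n5"]

Analysis:
idom tree: n1←n0 n2←n0 n3←n2 n4←n2 n5←n2
Join-block Dom:
  n2: preds {n0,n3}: {n0} ∩ {n0,n2,n3} = {n0}; idom=n0
  n5: preds {n2,n4}: {n0,n2} ∩ {n0,n2,n4} = {n0,n2}; idom=n2

DF walk-up:
  n2←n0: walk · to n0
  n2←n3: walk n3→n2 to n0
  n5←n2: walk · to n2
  n5←n4: walk n4 to n2
  n0 → ∅
  n1 → ∅
  n2 → {n2}
  n3 → {n2}
  n4 → {n5}
  n5 → ∅

φ for a: defs {n0,n4}
  DF⁺ = {n5}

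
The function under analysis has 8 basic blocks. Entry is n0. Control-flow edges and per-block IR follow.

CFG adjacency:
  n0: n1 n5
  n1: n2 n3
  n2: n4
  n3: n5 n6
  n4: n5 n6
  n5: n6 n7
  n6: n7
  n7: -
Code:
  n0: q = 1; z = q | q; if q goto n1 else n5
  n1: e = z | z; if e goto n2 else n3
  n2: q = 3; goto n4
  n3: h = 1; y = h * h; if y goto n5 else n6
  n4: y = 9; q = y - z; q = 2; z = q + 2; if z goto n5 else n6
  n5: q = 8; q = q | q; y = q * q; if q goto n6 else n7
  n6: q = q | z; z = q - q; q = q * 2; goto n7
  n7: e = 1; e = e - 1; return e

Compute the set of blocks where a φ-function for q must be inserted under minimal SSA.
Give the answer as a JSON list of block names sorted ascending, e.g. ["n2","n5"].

Answer: ["n5", "n6", "n7"]

Analysis:
idom tree: n1←n0 n2←n1 n3←n1 n4←n2 n5←n0 n6←n0 n7←n0
Dom at joins:
  n5: preds {n0,n3,n4}: {n0} ∩ {n0,n1,n3} ∩ {n0,n1,n2,n4} = {n0}; idom=n0
  n6: preds {n3,n4,n5}: {n0,n1,n3} ∩ {n0,n1,n2,n4} ∩ {n0,n5} = {n0}; idom=n0
  n7: preds {n5,n6}: {n0,n5} ∩ {n0,n6} = {n0}; idom=n0

DF derivation:
  n5←n0: walk · to n0
  n5←n3: walk n3→n1 to n0
  n5←n4: walk n4→n2→n1 to n0
  n6←n3: walk n3→n1 to n0
  n6←n4: walk n4→n2→n1 to n0
  n6←n5: walk n5 to n0
  n7←n5: walk n5 to n0
  n7←n6: walk n6 to n0
  n0: DF=∅
  n1: DF={n5,n6}
  n2: DF={n5,n6}
  n3: DF={n5,n6}
  n4: DF={n5,n6}
  n5: DF={n6,n7}
  n6: DF={n7}
  n7: DF=∅

φ for q: defs {n0,n2,n4,n5,n6}
  DF⁺ = {n5,n6,n7}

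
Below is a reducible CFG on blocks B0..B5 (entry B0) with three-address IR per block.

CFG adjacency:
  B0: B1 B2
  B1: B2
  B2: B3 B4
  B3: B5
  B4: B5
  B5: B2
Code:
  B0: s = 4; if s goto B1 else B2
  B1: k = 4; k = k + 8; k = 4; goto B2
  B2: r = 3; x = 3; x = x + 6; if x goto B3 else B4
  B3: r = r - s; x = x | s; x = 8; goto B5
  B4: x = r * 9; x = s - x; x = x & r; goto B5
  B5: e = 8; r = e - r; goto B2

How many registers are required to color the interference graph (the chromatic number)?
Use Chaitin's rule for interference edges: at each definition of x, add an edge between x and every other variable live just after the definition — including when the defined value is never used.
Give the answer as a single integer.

Per-block:
  B0: {s} / ∅
  B1: {k} / ∅
  B2: {r,x} / ∅
  B3: {r,x} / {r,s,x}
  B4: {x} / {r,s}
  B5: {e,r} / {r}

Liveness:
  B0: in=∅ out={s}
  B1: in={s} out={s}
  B2: in={s} out={r,s,x}
  B3: in={r,s,x} out={r,s}
  B4: in={r,s} out={r,s}
  B5: in={r,s} out={s}

Conflict graph:
  e: {r,s}
  k: {s}
  r: {e,s,x}
  s: {e,k,r,x}
  x: {r,s}

Chromatic number:
  clique {e,r,s} ⇒ need ≥ 3
  3-colouring: r0={s}  r1={k,r}  r2={e,x}
  χ = 3

Answer: 3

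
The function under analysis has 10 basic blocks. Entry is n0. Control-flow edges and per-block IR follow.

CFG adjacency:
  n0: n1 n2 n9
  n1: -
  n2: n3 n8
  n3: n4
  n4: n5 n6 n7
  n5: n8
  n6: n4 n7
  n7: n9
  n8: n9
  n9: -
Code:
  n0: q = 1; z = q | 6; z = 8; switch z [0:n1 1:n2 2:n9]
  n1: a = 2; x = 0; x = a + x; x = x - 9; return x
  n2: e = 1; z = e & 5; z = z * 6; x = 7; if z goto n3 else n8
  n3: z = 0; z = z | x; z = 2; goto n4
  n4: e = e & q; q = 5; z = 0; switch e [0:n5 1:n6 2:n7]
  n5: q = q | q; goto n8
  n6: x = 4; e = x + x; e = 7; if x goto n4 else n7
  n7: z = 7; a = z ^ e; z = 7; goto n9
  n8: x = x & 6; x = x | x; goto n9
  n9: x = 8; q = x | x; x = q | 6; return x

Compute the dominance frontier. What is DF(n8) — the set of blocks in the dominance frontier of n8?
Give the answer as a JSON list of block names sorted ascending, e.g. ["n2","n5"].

idom tree: n1←n0 n2←n0 n3←n2 n4←n3 n5←n4 n6←n4 n7←n4 n8←n2 n9←n0
Join-block Dom:
  n4: preds {n3,n6}: {n0,n2,n3} ∩ {n0,n2,n3,n4,n6} = {n0,n2,n3}; idom=n3
  n7: preds {n4,n6}: {n0,n2,n3,n4} ∩ {n0,n2,n3,n4,n6} = {n0,n2,n3,n4}; idom=n4
  n8: preds {n2,n5}: {n0,n2} ∩ {n0,n2,n3,n4,n5} = {n0,n2}; idom=n2
  n9: preds {n0,n7,n8}: {n0} ∩ {n0,n2,n3,n4,n7} ∩ {n0,n2,n8} = {n0}; idom=n0

Frontier:
  join n4 pred n3: · stop@n3
  join n4 pred n6: n6→n4 stop@n3
  join n7 pred n4: · stop@n4
  join n7 pred n6: n6 stop@n4
  join n8 pred n2: · stop@n2
  join n8 pred n5: n5→n4→n3 stop@n2
  join n9 pred n0: · stop@n0
  join n9 pred n7: n7→n4→n3→n2 stop@n0
  join n9 pred n8: n8→n2 stop@n0
  DF(n0)=∅
  DF(n1)=∅
  DF(n2)={n9}
  DF(n3)={n8,n9}
  DF(n4)={n4,n8,n9}
  DF(n5)={n8}
  DF(n6)={n4,n7}
  DF(n7)={n9}
  DF(n8)={n9}
  DF(n9)=∅

DF(n8) = ["n9"]

Answer: ["n9"]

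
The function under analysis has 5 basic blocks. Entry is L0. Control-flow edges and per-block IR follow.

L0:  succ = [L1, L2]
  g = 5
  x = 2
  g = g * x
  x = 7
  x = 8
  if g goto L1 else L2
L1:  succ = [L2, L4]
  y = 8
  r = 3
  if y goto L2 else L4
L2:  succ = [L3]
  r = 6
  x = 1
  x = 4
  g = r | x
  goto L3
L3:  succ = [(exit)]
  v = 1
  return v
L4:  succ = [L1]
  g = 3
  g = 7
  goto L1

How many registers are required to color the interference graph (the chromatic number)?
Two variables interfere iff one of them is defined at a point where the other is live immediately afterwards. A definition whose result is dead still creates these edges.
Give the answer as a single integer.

Answer: 2

Derivation:
Block summaries:
  L0: {g,x} / ∅
  L1: {r,y} / ∅
  L2: {g,r,x} / ∅
  L3: {v} / ∅
  L4: {g} / ∅

Live sets:
  live L0: ∅→∅
  live L1: ∅→∅
  live L2: ∅→∅
  live L3: ∅→∅
  live L4: ∅→∅

Conflict graph:
  g↔{x}
  r↔{x,y}
  v↔∅
  x↔{g,r}
  y↔{r}

Registers:
  clique {g,x} ⇒ need ≥ 2
  assign g→r0 r→r0 v→r0 x→r1 y→r1 — no edge inside a register ⇒ χ ≤ 2
  χ = 2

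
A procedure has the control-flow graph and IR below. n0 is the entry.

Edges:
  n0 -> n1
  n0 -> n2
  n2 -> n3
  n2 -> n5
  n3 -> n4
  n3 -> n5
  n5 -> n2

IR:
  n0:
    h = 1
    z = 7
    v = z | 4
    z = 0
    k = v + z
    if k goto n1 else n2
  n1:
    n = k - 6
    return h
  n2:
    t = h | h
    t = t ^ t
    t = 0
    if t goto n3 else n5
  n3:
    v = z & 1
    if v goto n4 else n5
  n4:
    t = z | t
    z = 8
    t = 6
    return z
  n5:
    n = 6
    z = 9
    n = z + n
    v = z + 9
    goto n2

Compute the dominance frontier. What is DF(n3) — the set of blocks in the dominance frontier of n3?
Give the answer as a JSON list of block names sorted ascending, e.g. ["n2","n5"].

Answer: ["n5"]

Analysis:
idom tree: n1←n0 n2←n0 n3←n2 n4←n3 n5←n2
Dom∩ at merges:
  n2: preds {n0,n5}: {n0} ∩ {n0,n2,n5} = {n0}; idom=n0
  n5: preds {n2,n3}: {n0,n2} ∩ {n0,n2,n3} = {n0,n2}; idom=n2

DF derivation:
  n2←n0: walk · to n0
  n2←n5: walk n5→n2 to n0
  n5←n2: walk · to n2
  n5←n3: walk n3 to n2
  n0 → ∅
  n1 → ∅
  n2 → {n2}
  n3 → {n5}
  n4 → ∅
  n5 → {n2}

DF(n3) = ["n5"]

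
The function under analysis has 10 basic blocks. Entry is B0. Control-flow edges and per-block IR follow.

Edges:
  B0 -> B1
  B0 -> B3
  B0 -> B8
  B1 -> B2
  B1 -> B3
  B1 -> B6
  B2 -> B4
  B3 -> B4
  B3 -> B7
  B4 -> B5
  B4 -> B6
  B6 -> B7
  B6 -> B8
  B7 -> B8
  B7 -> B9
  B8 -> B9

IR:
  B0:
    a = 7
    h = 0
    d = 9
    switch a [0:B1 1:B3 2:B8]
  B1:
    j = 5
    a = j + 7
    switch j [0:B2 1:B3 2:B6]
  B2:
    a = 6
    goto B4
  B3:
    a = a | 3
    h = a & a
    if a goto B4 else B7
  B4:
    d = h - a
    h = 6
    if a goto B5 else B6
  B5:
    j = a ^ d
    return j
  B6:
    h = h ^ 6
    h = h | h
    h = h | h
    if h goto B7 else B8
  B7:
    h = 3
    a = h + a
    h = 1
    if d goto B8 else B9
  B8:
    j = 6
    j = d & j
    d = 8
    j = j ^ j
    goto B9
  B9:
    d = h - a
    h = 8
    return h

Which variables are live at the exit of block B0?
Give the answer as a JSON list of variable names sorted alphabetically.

Answer: ["a", "d", "h"]

Working:
def/use:
  B0: def={a,d,h} ue=∅
  B1: def={a,j} ue=∅
  B2: def={a} ue=∅
  B3: def={a,h} ue={a}
  B4: def={d,h} ue={a,h}
  B5: def={j} ue={a,d}
  B6: def={h} ue={h}
  B7: def={a,h} ue={a,d}
  B8: def={d,j} ue={d}
  B9: def={d,h} ue={a,h}

Backward fixpoint:
  B0: in=∅ out={a,d,h}
  B1: in={d,h} out={a,d,h}
  B2: in={h} out={a,h}
  B3: in={a,d} out={a,d,h}
  B4: in={a,h} out={a,d,h}
  B5: in={a,d} out=∅
  B6: in={a,d,h} out={a,d,h}
  B7: in={a,d} out={a,d,h}
  B8: in={a,d,h} out={a,h}
  B9: in={a,h} out=∅

live-out(B0) = ["a", "d", "h"]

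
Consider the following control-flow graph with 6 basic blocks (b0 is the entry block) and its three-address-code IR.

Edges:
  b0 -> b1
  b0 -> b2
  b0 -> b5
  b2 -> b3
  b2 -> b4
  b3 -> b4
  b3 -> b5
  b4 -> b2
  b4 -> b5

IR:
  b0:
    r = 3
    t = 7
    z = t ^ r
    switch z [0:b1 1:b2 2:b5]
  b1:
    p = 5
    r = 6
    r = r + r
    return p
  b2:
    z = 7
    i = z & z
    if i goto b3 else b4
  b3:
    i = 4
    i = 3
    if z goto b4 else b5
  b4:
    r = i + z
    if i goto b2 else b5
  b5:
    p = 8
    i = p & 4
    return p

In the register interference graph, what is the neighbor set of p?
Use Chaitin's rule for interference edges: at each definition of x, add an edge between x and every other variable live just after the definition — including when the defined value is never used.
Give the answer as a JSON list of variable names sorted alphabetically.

Answer: ["i", "r"]

Analysis:
Per-block:
  b0 def {r,t,z} use ∅
  b1 def {p,r} use ∅
  b2 def {i,z} use ∅
  b3 def {i} use {z}
  b4 def {r} use {i,z}
  b5 def {i,p} use ∅

Backward fixpoint:
  b0: in=∅ out=∅
  b1: in=∅ out=∅
  b2: in=∅ out={i,z}
  b3: in={z} out={i,z}
  b4: in={i,z} out=∅
  b5: in=∅ out=∅

Interfere edges:
  i: {p,r,z}
  p: {i,r}
  r: {i,p,t}
  t: {r}
  z: {i}

N(p) = ["i", "r"]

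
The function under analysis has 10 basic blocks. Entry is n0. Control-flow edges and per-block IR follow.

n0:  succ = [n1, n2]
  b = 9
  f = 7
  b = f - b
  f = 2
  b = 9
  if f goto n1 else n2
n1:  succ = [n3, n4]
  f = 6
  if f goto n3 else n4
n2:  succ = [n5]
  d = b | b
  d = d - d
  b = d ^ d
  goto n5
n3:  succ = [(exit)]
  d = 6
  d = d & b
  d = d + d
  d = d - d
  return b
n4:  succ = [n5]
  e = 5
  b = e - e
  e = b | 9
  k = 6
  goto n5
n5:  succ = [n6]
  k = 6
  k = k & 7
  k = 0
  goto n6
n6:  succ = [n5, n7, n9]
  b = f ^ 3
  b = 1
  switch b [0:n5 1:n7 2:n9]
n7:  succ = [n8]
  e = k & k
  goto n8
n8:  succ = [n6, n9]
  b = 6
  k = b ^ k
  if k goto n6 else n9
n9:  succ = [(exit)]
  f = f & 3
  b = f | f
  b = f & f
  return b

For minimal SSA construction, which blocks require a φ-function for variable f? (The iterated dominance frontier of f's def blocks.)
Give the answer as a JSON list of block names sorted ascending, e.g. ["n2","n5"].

idom tree: n1←n0 n2←n0 n3←n1 n4←n1 n5←n0 n6←n5 n7←n6 n8←n7 n9←n6
Dom at joins:
  n5: preds {n2,n4,n6}: {n0,n2} ∩ {n0,n1,n4} ∩ {n0,n5,n6} = {n0}; idom=n0
  n6: preds {n5,n8}: {n0,n5} ∩ {n0,n5,n6,n7,n8} = {n0,n5}; idom=n5
  n9: preds {n6,n8}: {n0,n5,n6} ∩ {n0,n5,n6,n7,n8} = {n0,n5,n6}; idom=n6

DF walk-up:
  n5←n2: walk n2 to n0
  n5←n4: walk n4→n1 to n0
  n5←n6: walk n6→n5 to n0
  n6←n5: walk · to n5
  n6←n8: walk n8→n7→n6 to n5
  n9←n6: walk · to n6
  n9←n8: walk n8→n7 to n6
  n0: DF=∅
  n1: DF={n5}
  n2: DF={n5}
  n3: DF=∅
  n4: DF={n5}
  n5: DF={n5}
  n6: DF={n5,n6}
  n7: DF={n6,n9}
  n8: DF={n6,n9}
  n9: DF=∅

φ for f: defs {n0,n1,n9}
  DF⁺ = {n5}

Answer: ["n5"]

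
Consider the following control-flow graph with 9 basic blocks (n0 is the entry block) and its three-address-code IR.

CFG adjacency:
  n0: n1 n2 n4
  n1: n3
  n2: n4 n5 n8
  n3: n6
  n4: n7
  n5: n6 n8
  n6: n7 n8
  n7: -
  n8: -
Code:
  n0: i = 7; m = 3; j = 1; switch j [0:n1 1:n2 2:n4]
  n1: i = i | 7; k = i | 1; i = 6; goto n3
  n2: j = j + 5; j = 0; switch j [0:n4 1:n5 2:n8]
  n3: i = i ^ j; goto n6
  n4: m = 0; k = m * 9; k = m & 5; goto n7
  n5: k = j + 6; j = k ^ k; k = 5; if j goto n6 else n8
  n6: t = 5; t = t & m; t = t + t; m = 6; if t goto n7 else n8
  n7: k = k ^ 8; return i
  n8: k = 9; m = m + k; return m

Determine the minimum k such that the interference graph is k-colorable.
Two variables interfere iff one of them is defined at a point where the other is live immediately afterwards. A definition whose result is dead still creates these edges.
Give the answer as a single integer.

Per-block:
  n0: {i,j,m} / ∅
  n1: {i,k} / {i}
  n2: {j} / {j}
  n3: {i} / {i,j}
  n4: {k,m} / ∅
  n5: {j,k} / {j}
  n6: {m,t} / {m}
  n7: {k} / {i,k}
  n8: {k,m} / {m}

Liveness:
  n0: in=∅ out={i,j,m}
  n1: in={i,j,m} out={i,j,k,m}
  n2: in={i,j,m} out={i,j,m}
  n3: in={i,j,k,m} out={i,k,m}
  n4: in={i} out={i,k}
  n5: in={i,j,m} out={i,k,m}
  n6: in={i,k,m} out={i,k,m}
  n7: in={i,k} out=∅
  n8: in={m} out=∅

Interfere edges:
  i↔{j,k,m,t}
  j↔{i,k,m}
  k↔{i,j,m,t}
  m↔{i,j,k,t}
  t↔{i,k,m}

Colouring:
  {i,j,k,m} pairwise interfere (4-clique) ⇒ χ ≥ 4
  4-colouring: R0={i}  R1={k}  R2={m}  R3={j,t}
  χ = 4

Answer: 4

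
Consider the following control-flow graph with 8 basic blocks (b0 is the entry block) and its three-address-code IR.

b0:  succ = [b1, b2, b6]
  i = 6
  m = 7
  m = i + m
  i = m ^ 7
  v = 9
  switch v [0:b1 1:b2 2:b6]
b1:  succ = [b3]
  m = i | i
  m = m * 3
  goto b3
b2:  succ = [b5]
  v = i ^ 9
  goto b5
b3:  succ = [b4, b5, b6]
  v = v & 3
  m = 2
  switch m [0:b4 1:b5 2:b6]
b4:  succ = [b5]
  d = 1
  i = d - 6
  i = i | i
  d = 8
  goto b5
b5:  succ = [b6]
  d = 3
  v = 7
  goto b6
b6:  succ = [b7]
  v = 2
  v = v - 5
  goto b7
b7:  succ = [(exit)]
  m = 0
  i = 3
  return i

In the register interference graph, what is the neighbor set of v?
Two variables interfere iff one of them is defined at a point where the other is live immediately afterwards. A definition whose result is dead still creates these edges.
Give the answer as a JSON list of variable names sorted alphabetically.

Answer: ["i", "m"]

Derivation:
def/use:
  b0 def {i,m,v} use ∅
  b1 def {m} use {i}
  b2 def {v} use {i}
  b3 def {m,v} use {v}
  b4 def {d,i} use ∅
  b5 def {d,v} use ∅
  b6 def {v} use ∅
  b7 def {i,m} use ∅

Backward fixpoint:
  live b0: ∅→{i,v}
  live b1: {i,v}→{v}
  live b2: {i}→∅
  live b3: {v}→∅
  live b4: ∅→∅
  live b5: ∅→∅
  live b6: ∅→∅
  live b7: ∅→∅

Conflict graph:
  d — ∅
  i — {m,v}
  m — {i,v}
  v — {i,m}

N(v) = ["i", "m"]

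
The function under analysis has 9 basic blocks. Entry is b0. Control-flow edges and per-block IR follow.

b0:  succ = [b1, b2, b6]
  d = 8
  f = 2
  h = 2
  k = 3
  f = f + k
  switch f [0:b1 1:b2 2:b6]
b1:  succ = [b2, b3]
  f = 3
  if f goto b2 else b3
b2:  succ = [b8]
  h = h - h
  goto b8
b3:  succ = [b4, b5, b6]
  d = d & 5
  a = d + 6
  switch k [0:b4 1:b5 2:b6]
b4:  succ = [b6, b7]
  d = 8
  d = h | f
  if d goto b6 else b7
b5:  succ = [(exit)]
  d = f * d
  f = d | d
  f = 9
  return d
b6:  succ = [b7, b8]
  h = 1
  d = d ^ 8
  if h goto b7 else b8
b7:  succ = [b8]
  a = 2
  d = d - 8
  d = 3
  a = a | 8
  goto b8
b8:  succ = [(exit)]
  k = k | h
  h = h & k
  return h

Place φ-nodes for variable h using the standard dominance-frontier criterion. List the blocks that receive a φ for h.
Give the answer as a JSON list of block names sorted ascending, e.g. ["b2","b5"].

idom tree: b1←b0 b2←b0 b3←b1 b4←b3 b5←b3 b6←b0 b7←b0 b8←b0
Join-block Dom:
  b2: preds {b0,b1}: {b0} ∩ {b0,b1} = {b0}; idom=b0
  b6: preds {b0,b3,b4}: {b0} ∩ {b0,b1,b3} ∩ {b0,b1,b3,b4} = {b0}; idom=b0
  b7: preds {b4,b6}: {b0,b1,b3,b4} ∩ {b0,b6} = {b0}; idom=b0
  b8: preds {b2,b6,b7}: {b0,b2} ∩ {b0,b6} ∩ {b0,b7} = {b0}; idom=b0

DF walk-up:
  b2←b0: walk · to b0
  b2←b1: walk b1 to b0
  b6←b0: walk · to b0
  b6←b3: walk b3→b1 to b0
  b6←b4: walk b4→b3→b1 to b0
  b7←b4: walk b4→b3→b1 to b0
  b7←b6: walk b6 to b0
  b8←b2: walk b2 to b0
  b8←b6: walk b6 to b0
  b8←b7: walk b7 to b0
  b0 → ∅
  b1 → {b2,b6,b7}
  b2 → {b8}
  b3 → {b6,b7}
  b4 → {b6,b7}
  b5 → ∅
  b6 → {b7,b8}
  b7 → {b8}
  b8 → ∅

φ for h: defs {b0,b2,b6,b8}
  DF⁺ = {b7,b8}

Answer: ["b7", "b8"]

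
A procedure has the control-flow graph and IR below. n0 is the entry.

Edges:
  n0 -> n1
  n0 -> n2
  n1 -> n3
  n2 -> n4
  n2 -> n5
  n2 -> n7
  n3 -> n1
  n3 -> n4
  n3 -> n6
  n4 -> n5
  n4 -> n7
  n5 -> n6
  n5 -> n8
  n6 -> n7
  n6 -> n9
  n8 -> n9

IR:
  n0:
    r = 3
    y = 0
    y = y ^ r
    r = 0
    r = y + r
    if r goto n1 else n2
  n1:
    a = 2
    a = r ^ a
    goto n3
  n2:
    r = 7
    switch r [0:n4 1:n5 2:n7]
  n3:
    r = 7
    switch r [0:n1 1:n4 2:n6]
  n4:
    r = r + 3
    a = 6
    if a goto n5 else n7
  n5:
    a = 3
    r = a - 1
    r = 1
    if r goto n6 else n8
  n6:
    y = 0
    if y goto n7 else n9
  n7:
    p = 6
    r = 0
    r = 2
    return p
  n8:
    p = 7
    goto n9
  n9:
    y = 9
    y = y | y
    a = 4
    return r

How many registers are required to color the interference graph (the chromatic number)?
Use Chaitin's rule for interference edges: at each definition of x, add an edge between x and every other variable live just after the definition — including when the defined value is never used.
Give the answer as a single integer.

Per-block:
  n0: {r,y} / ∅
  n1: {a} / {r}
  n2: {r} / ∅
  n3: {r} / ∅
  n4: {a,r} / {r}
  n5: {a,r} / ∅
  n6: {y} / ∅
  n7: {p,r} / ∅
  n8: {p} / ∅
  n9: {a,y} / {r}

Backward fixpoint:
  n0: in=∅ out={r}
  n1: in={r} out=∅
  n2: in=∅ out={r}
  n3: in=∅ out={r}
  n4: in={r} out=∅
  n5: in=∅ out={r}
  n6: in={r} out={r}
  n7: in=∅ out=∅
  n8: in={r} out={r}
  n9: in={r} out=∅

Interfere edges:
  a — {r}
  p — {r}
  r — {a,p,y}
  y — {r}

Registers:
  {a,r} pairwise interfere (2-clique) ⇒ χ ≥ 2
  assign a→r1 p→r1 r→r0 y→r1 — no edge inside a register ⇒ χ ≤ 2
  χ = 2

Answer: 2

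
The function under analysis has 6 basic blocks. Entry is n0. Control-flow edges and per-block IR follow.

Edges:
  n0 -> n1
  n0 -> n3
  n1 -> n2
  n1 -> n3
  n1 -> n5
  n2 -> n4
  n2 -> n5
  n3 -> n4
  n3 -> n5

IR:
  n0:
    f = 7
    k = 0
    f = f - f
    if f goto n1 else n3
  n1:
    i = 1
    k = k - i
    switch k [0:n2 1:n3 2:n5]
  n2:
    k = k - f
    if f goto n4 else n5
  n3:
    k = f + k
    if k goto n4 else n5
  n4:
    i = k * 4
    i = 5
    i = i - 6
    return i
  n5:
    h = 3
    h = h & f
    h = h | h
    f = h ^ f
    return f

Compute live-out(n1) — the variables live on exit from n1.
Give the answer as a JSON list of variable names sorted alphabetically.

Per-block:
  n0 def {f,k} use ∅
  n1 def {i,k} use {k}
  n2 def {k} use {f,k}
  n3 def {k} use {f,k}
  n4 def {i} use {k}
  n5 def {f,h} use {f}

Liveness:
  n0: in=∅ out={f,k}
  n1: in={f,k} out={f,k}
  n2: in={f,k} out={f,k}
  n3: in={f,k} out={f,k}
  n4: in={k} out=∅
  n5: in={f} out=∅

live-out(n1) = ["f", "k"]

Answer: ["f", "k"]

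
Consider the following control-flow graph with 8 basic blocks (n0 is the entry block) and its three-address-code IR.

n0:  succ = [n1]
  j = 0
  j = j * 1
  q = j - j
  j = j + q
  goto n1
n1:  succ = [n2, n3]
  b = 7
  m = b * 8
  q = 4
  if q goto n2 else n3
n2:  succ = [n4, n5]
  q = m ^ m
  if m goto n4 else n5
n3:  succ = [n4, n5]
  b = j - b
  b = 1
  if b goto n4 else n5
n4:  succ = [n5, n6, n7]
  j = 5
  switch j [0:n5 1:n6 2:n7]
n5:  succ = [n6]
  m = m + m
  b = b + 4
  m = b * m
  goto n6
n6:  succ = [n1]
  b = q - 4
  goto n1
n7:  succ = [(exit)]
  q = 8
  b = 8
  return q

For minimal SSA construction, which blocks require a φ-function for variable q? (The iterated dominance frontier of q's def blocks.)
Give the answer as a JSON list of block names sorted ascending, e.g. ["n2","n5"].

Answer: ["n1", "n4", "n5", "n6"]

Derivation:
idom tree: n1←n0 n2←n1 n3←n1 n4←n1 n5←n1 n6←n1 n7←n4
Dom∩ at merges:
  n1: preds {n0,n6}: {n0} ∩ {n0,n1,n6} = {n0}; idom=n0
  n4: preds {n2,n3}: {n0,n1,n2} ∩ {n0,n1,n3} = {n0,n1}; idom=n1
  n5: preds {n2,n3,n4}: {n0,n1,n2} ∩ {n0,n1,n3} ∩ {n0,n1,n4} = {n0,n1}; idom=n1
  n6: preds {n4,n5}: {n0,n1,n4} ∩ {n0,n1,n5} = {n0,n1}; idom=n1

DF derivation:
  n1←n0: walk · to n0
  n1←n6: walk n6→n1 to n0
  n4←n2: walk n2 to n1
  n4←n3: walk n3 to n1
  n5←n2: walk n2 to n1
  n5←n3: walk n3 to n1
  n5←n4: walk n4 to n1
  n6←n4: walk n4 to n1
  n6←n5: walk n5 to n1
  n0 → ∅
  n1 → {n1}
  n2 → {n4,n5}
  n3 → {n4,n5}
  n4 → {n5,n6}
  n5 → {n6}
  n6 → {n1}
  n7 → ∅

φ for q: defs {n0,n1,n2,n7}
  DF⁺ = {n1,n4,n5,n6}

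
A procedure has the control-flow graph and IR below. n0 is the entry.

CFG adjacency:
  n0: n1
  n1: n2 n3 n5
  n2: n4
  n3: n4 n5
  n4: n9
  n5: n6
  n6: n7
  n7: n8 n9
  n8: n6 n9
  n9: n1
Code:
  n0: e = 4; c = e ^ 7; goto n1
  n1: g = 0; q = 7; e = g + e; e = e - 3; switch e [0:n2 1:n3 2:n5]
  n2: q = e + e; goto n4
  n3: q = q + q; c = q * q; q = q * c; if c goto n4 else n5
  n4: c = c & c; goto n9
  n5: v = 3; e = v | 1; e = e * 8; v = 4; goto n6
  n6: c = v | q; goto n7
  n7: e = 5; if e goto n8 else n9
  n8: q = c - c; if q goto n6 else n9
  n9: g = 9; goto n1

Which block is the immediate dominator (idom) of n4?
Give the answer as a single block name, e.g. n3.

Answer: n1

Working:
idom tree: n1←n0 n2←n1 n3←n1 n4←n1 n5←n1 n6←n5 n7←n6 n8←n7 n9←n1
Dom∩ at merges:
  n1: preds {n0,n9}: {n0} ∩ {n0,n1,n9} = {n0}; idom=n0
  n4: preds {n2,n3}: {n0,n1,n2} ∩ {n0,n1,n3} = {n0,n1}; idom=n1
  n5: preds {n1,n3}: {n0,n1} ∩ {n0,n1,n3} = {n0,n1}; idom=n1
  n6: preds {n5,n8}: {n0,n1,n5} ∩ {n0,n1,n5,n6,n7,n8} = {n0,n1,n5}; idom=n5
  n9: preds {n4,n7,n8}: {n0,n1,n4} ∩ {n0,n1,n5,n6,n7} ∩ {n0,n1,n5,n6,n7,n8} = {n0,n1}; idom=n1

idom(n4) = n1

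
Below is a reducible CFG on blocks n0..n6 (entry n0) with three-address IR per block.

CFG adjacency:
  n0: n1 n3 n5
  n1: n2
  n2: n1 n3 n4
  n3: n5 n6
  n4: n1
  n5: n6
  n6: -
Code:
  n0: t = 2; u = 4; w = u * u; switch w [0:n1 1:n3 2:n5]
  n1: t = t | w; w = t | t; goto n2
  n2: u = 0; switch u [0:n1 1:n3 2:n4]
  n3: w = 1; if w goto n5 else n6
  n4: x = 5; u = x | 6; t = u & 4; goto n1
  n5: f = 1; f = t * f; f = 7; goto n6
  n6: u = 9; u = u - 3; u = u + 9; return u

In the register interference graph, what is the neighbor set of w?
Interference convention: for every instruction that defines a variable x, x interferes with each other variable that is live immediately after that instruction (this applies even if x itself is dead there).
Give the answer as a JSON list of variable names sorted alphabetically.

Block summaries:
  n0: {t,u,w} / ∅
  n1: {t,w} / {t,w}
  n2: {u} / ∅
  n3: {w} / ∅
  n4: {t,u,x} / ∅
  n5: {f} / {t}
  n6: {u} / ∅

Live sets:
  live n0: ∅→{t,w}
  live n1: {t,w}→{t,w}
  live n2: {t,w}→{t,w}
  live n3: {t}→{t}
  live n4: {w}→{t,w}
  live n5: {t}→∅
  live n6: ∅→∅

Conflict graph:
  f: {t}
  t: {f,u,w}
  u: {t,w}
  w: {t,u,x}
  x: {w}

N(w) = ["t", "u", "x"]

Answer: ["t", "u", "x"]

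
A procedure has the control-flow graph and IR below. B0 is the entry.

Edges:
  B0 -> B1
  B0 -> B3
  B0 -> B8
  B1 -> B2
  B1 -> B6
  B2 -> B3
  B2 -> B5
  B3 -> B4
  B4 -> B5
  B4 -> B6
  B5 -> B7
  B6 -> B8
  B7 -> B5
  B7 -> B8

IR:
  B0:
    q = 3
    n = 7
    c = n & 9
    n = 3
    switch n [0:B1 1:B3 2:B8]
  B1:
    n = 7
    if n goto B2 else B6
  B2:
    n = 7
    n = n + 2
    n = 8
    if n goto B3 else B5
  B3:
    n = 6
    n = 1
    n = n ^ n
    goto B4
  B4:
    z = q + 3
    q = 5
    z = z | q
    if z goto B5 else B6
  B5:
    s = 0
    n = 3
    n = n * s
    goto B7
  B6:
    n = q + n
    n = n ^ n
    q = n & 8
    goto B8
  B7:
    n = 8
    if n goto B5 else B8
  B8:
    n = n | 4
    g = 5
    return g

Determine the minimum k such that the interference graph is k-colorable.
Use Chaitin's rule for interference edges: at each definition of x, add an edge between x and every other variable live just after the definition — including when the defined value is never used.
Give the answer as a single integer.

Answer: 3

Analysis:
Block summaries:
  B0: def={c,n,q} ue=∅
  B1: def={n} ue=∅
  B2: def={n} ue=∅
  B3: def={n} ue=∅
  B4: def={q,z} ue={q}
  B5: def={n,s} ue=∅
  B6: def={n,q} ue={n,q}
  B7: def={n} ue=∅
  B8: def={g,n} ue={n}

Liveness:
  live B0: ∅→{n,q}
  live B1: {q}→{n,q}
  live B2: {q}→{q}
  live B3: {q}→{n,q}
  live B4: {n,q}→{n,q}
  live B5: ∅→∅
  live B6: {n,q}→{n}
  live B7: ∅→{n}
  live B8: {n}→∅

Interference:
  c: {q}
  g: ∅
  n: {q,s,z}
  q: {c,n,z}
  s: {n}
  z: {n,q}

Registers:
  lower bound: {n,q,z} mutually conflict ⇒ χ ≥ 3
  3-colouring: c0={c,g,n}  c1={q,s}  c2={z}
  χ = 3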